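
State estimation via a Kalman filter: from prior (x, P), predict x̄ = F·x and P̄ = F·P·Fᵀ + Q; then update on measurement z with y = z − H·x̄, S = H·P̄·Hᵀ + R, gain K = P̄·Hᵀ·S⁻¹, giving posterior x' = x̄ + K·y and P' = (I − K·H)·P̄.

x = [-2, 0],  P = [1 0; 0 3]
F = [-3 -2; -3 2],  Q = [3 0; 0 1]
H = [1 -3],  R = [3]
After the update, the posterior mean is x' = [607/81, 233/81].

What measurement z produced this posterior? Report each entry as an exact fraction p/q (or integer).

x̄ = F·x = [6, 6]
P̄ = F·P·Fᵀ + Q = [24 -3; -3 22]
S = H·P̄·Hᵀ + R = [243]
K = P̄·Hᵀ·S⁻¹ = [11/81; -23/81]
x' − x̄ = [121/81, -253/81] = K·y
y = (KᵀK)⁻¹·Kᵀ·(x' − x̄) = [11]
z = y + H·x̄ = [11] + [-12] = [-1]

z = [-1]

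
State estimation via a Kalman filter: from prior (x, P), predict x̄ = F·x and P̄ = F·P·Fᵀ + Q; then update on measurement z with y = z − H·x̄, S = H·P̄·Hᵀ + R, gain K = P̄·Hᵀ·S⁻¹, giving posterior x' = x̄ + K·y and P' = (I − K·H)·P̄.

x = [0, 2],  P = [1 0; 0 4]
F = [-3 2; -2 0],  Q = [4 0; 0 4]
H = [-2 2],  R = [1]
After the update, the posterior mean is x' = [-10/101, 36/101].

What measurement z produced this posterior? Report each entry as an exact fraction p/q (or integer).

x̄ = F·x = [4, 0]
P̄ = F·P·Fᵀ + Q = [29 6; 6 8]
S = H·P̄·Hᵀ + R = [101]
K = P̄·Hᵀ·S⁻¹ = [-46/101; 4/101]
x' − x̄ = [-414/101, 36/101] = K·y
y = (KᵀK)⁻¹·Kᵀ·(x' − x̄) = [9]
z = y + H·x̄ = [9] + [-8] = [1]

z = [1]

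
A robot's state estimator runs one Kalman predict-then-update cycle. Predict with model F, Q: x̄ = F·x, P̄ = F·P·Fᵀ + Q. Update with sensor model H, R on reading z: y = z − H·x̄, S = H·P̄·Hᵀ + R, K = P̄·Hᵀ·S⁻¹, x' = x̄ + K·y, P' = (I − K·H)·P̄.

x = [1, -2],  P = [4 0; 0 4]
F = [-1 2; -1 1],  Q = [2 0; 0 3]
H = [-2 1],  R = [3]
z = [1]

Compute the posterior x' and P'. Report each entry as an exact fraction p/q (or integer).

x̄ = F·x = [-5, -3]
P̄ = F·P·Fᵀ + Q = [22 12; 12 11]
y = z − H·x̄ = [-6]
S = H·P̄·Hᵀ + R = [54]
K = P̄·Hᵀ·S⁻¹ = [-16/27; -13/54]
x' = x̄ + K·y = [-13/9, -14/9]
P' = (I − K·H)·P̄ = [82/27 116/27; 116/27 425/54]

x' = [-13/9, -14/9]
P' = [82/27 116/27; 116/27 425/54]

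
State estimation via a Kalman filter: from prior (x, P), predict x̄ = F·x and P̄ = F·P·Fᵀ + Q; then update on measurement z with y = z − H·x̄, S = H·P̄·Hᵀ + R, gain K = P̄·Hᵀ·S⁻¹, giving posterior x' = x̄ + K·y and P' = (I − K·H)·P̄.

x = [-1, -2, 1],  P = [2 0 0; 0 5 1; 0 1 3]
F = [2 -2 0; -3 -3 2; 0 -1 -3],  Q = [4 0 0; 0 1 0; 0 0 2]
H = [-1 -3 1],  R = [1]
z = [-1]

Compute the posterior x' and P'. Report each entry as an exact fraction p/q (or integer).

x̄ = F·x = [2, 11, -1]
P̄ = F·P·Fᵀ + Q = [32 14 16; 14 64 4; 16 4 40]
y = z − H·x̄ = [35]
S = H·P̄·Hᵀ + R = [677]
K = P̄·Hᵀ·S⁻¹ = [-58/677; -202/677; 12/677]
x' = x̄ + K·y = [-676/677, 377/677, -257/677]
P' = (I − K·H)·P̄ = [18300/677 -2238/677 11528/677; -2238/677 2524/677 5132/677; 11528/677 5132/677 26936/677]

x' = [-676/677, 377/677, -257/677]
P' = [18300/677 -2238/677 11528/677; -2238/677 2524/677 5132/677; 11528/677 5132/677 26936/677]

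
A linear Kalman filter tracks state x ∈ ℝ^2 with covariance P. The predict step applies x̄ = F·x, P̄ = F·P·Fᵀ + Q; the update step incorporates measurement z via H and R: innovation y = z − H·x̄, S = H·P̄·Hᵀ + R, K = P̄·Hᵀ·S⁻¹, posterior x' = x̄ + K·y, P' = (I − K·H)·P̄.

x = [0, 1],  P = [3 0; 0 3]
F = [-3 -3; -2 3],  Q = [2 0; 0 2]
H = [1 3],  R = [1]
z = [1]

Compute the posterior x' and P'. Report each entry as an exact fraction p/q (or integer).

x̄ = F·x = [-3, 3]
P̄ = F·P·Fᵀ + Q = [56 -9; -9 41]
y = z − H·x̄ = [-5]
S = H·P̄·Hᵀ + R = [372]
K = P̄·Hᵀ·S⁻¹ = [29/372; 19/62]
x' = x̄ + K·y = [-1261/372, 91/62]
P' = (I − K·H)·P̄ = [19991/372 -1109/62; -1109/62 188/31]

x' = [-1261/372, 91/62]
P' = [19991/372 -1109/62; -1109/62 188/31]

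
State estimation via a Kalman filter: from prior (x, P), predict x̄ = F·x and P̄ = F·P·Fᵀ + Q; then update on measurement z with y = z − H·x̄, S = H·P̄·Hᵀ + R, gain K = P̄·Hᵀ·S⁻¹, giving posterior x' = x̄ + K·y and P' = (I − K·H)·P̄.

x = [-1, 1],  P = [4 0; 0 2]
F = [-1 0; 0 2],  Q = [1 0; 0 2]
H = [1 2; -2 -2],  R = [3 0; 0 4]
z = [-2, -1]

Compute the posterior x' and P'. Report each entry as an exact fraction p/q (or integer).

x̄ = F·x = [1, 2]
P̄ = F·P·Fᵀ + Q = [5 0; 0 10]
y = z − H·x̄ = [-7, 5]
S = H·P̄·Hᵀ + R = [48 -50; -50 64]
K = P̄·Hᵀ·S⁻¹ = [-45/143 -115/286; 70/143 10/143]
x' = x̄ + K·y = [31/26, -14/13]
P' = (I − K·H)·P̄ = [365/143 -250/143; -250/143 230/143]

x' = [31/26, -14/13]
P' = [365/143 -250/143; -250/143 230/143]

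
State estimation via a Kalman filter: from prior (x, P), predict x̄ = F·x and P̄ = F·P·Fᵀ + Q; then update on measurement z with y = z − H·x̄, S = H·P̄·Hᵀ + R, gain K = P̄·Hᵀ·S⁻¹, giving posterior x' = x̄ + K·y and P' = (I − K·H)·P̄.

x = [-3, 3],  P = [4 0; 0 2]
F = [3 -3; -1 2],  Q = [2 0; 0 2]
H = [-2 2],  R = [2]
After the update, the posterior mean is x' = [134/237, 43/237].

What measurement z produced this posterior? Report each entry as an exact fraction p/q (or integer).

z = [-1]

x̄ = F·x = [-18, 9]
P̄ = F·P·Fᵀ + Q = [56 -24; -24 14]
S = H·P̄·Hᵀ + R = [474]
K = P̄·Hᵀ·S⁻¹ = [-80/237; 38/237]
x' − x̄ = [4400/237, -2090/237] = K·y
y = (KᵀK)⁻¹·Kᵀ·(x' − x̄) = [-55]
z = y + H·x̄ = [-55] + [54] = [-1]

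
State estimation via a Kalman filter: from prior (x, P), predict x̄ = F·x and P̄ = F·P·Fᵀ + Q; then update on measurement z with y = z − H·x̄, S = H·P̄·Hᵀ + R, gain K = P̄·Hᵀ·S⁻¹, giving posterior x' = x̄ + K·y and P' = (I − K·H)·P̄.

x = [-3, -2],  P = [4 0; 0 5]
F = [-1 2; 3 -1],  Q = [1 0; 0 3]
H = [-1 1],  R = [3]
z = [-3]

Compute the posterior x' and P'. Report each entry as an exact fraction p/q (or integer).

x̄ = F·x = [-1, -7]
P̄ = F·P·Fᵀ + Q = [25 -22; -22 44]
y = z − H·x̄ = [3]
S = H·P̄·Hᵀ + R = [116]
K = P̄·Hᵀ·S⁻¹ = [-47/116; 33/58]
x' = x̄ + K·y = [-257/116, -307/58]
P' = (I − K·H)·P̄ = [691/116 275/58; 275/58 187/29]

x' = [-257/116, -307/58]
P' = [691/116 275/58; 275/58 187/29]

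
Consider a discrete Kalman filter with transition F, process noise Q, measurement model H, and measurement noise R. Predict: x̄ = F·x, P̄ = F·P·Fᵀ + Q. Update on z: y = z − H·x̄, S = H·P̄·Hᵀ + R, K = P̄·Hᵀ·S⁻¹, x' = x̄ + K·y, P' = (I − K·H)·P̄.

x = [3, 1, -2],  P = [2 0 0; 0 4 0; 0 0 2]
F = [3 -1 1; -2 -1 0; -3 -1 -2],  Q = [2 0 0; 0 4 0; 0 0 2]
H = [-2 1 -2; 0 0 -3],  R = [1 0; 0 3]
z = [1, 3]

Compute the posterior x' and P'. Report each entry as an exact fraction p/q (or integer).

x' = [-7944/6649, -24415/6649, -7110/6649]
P' = [14942/6649 23704/6649 -1602/6649; 23704/6649 50320/6649 1168/6649; -1602/6649 1168/6649 2192/6649]

x̄ = F·x = [6, -7, -6]
P̄ = F·P·Fᵀ + Q = [26 -8 -18; -8 16 16; -18 16 32]
y = z − H·x̄ = [8, -15]
S = H·P̄·Hᵀ + R = [73 36; 36 291]
K = P̄·Hᵀ·S⁻¹ = [-2976/6649 1602/6649; 576/6649 -1168/6649; -12/6649 -2192/6649]
x' = x̄ + K·y = [-7944/6649, -24415/6649, -7110/6649]
P' = (I − K·H)·P̄ = [14942/6649 23704/6649 -1602/6649; 23704/6649 50320/6649 1168/6649; -1602/6649 1168/6649 2192/6649]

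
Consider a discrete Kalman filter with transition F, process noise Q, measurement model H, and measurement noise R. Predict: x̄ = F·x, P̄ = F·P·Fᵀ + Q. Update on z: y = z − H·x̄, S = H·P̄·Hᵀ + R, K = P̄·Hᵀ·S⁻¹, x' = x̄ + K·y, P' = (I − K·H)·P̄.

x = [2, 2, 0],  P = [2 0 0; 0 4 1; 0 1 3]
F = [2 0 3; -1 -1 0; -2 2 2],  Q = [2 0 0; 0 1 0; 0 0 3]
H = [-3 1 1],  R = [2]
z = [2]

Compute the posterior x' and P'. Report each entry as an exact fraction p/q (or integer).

x' = [-32/19, -896/323, -126/323]
P' = [91/19 -1/19 262/19; -1/19 1777/323 -1784/323; 262/19 -1784/323 15132/323]

x̄ = F·x = [4, -4, 0]
P̄ = F·P·Fᵀ + Q = [37 -7 16; -7 7 -6; 16 -6 47]
y = z − H·x̄ = [18]
S = H·P̄·Hᵀ + R = [323]
K = P̄·Hᵀ·S⁻¹ = [-6/19; 22/323; -7/323]
x' = x̄ + K·y = [-32/19, -896/323, -126/323]
P' = (I − K·H)·P̄ = [91/19 -1/19 262/19; -1/19 1777/323 -1784/323; 262/19 -1784/323 15132/323]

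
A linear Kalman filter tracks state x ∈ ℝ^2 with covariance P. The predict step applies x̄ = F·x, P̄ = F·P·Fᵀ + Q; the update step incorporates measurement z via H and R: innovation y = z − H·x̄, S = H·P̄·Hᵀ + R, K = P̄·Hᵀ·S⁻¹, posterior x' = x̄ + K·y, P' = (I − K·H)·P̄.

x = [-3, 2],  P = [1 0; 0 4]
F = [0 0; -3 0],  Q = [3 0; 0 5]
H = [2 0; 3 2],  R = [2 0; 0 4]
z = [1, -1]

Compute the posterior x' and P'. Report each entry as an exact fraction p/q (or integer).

x' = [3/149, 47/447]
P' = [60/149 -84/149; -84/149 770/447]

x̄ = F·x = [0, 9]
P̄ = F·P·Fᵀ + Q = [3 0; 0 14]
y = z − H·x̄ = [1, -19]
S = H·P̄·Hᵀ + R = [14 18; 18 87]
K = P̄·Hᵀ·S⁻¹ = [60/149 3/149; -84/149 196/447]
x' = x̄ + K·y = [3/149, 47/447]
P' = (I − K·H)·P̄ = [60/149 -84/149; -84/149 770/447]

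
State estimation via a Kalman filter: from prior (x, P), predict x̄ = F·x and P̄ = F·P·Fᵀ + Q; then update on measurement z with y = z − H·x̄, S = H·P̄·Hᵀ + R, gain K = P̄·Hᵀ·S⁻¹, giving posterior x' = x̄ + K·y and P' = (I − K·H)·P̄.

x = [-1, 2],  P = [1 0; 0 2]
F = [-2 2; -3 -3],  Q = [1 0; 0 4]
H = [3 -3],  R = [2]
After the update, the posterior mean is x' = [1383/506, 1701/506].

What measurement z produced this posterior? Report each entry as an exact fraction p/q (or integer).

z = [-2]

x̄ = F·x = [6, -3]
P̄ = F·P·Fᵀ + Q = [13 -6; -6 31]
S = H·P̄·Hᵀ + R = [506]
K = P̄·Hᵀ·S⁻¹ = [57/506; -111/506]
x' − x̄ = [-1653/506, 3219/506] = K·y
y = (KᵀK)⁻¹·Kᵀ·(x' − x̄) = [-29]
z = y + H·x̄ = [-29] + [27] = [-2]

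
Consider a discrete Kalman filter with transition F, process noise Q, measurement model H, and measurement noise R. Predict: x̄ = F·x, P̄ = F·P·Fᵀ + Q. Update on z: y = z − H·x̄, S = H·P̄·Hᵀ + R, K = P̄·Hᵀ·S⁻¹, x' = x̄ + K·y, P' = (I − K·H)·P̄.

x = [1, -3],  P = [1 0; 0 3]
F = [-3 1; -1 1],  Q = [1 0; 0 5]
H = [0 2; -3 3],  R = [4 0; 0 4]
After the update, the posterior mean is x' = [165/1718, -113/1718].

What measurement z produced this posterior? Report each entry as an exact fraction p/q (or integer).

x̄ = F·x = [-6, -4]
P̄ = F·P·Fᵀ + Q = [13 6; 6 9]
S = H·P̄·Hᵀ + R = [40 18; 18 94]
K = P̄·Hᵀ·S⁻¹ = [753/1718 -264/859; 765/1718 9/859]
x' − x̄ = [10473/1718, 6759/1718] = K·y
y = (KᵀK)⁻¹·Kᵀ·(x' − x̄) = [9, -7]
z = y + H·x̄ = [9, -7] + [-8, 6] = [1, -1]

z = [1, -1]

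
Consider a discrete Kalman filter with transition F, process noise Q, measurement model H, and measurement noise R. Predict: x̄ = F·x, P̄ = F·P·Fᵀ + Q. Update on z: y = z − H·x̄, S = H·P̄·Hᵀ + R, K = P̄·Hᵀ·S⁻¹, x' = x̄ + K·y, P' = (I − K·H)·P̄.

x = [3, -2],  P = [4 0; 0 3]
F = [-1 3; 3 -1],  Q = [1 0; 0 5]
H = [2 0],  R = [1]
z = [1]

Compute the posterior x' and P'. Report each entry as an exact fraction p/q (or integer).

x' = [55/129, 207/43]
P' = [32/129 -7/43; -7/43 1304/43]

x̄ = F·x = [-9, 11]
P̄ = F·P·Fᵀ + Q = [32 -21; -21 44]
y = z − H·x̄ = [19]
S = H·P̄·Hᵀ + R = [129]
K = P̄·Hᵀ·S⁻¹ = [64/129; -14/43]
x' = x̄ + K·y = [55/129, 207/43]
P' = (I − K·H)·P̄ = [32/129 -7/43; -7/43 1304/43]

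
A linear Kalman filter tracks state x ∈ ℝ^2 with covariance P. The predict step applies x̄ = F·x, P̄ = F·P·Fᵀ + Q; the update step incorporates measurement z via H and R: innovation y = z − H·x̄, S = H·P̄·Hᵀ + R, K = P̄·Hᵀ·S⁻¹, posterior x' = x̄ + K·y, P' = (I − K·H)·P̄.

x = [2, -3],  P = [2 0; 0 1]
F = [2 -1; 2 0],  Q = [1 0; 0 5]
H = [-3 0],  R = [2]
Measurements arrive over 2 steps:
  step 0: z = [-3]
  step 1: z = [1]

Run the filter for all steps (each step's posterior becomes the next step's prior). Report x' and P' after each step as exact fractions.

step 0: x̄ = F·x = [7, 4]
step 0: P̄ = F·P·Fᵀ + Q = [10 8; 8 13]
step 0: y = z − H·x̄ = [18]
step 0: S = H·P̄·Hᵀ + R = [92]
step 0: K = P̄·Hᵀ·S⁻¹ = [-15/46; -6/23]
step 0: x' = x̄ + K·y = [26/23, -16/23]
step 0: P' = (I − K·H)·P̄ = [5/23 4/23; 4/23 155/23]
step 1: x̄ = F·x = [68/23, 52/23]
step 1: P̄ = F·P·Fᵀ + Q = [182/23 12/23; 12/23 135/23]
step 1: y = z − H·x̄ = [227/23]
step 1: S = H·P̄·Hᵀ + R = [1684/23]
step 1: K = P̄·Hᵀ·S⁻¹ = [-273/842; -9/421]
step 1: x' = x̄ + K·y = [-205/842, 863/421]
step 1: P' = (I − K·H)·P̄ = [91/421 6/421; 6/421 2457/421]

step 0: x' = [26/23, -16/23], P' = [5/23 4/23; 4/23 155/23]
step 1: x' = [-205/842, 863/421], P' = [91/421 6/421; 6/421 2457/421]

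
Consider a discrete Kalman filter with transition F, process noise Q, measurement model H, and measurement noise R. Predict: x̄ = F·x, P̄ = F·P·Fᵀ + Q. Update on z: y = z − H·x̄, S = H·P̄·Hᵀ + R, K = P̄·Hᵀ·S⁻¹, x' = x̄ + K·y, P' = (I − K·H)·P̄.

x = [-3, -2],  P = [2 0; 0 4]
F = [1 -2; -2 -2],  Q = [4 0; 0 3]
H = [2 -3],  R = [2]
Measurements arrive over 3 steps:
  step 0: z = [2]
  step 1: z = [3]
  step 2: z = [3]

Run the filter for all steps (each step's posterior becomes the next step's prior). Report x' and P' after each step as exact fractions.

step 0: x' = [143/63, 20/21], P' = [4094/189 908/63; 908/63 206/21]
step 1: x' = [65181/73021, -29997/73021], P' = [1972354/365105 1322428/365105; 1322428/365105 967686/365105]
step 2: x' = [111987773/62949607, 11439585/62949607], P' = [1004437606/188848821 224027260/62949607; 224027260/62949607 163832154/62949607]

step 0: x̄ = F·x = [1, 10]
step 0: P̄ = F·P·Fᵀ + Q = [22 12; 12 27]
step 0: y = z − H·x̄ = [30]
step 0: S = H·P̄·Hᵀ + R = [189]
step 0: K = P̄·Hᵀ·S⁻¹ = [8/189; -19/63]
step 0: x' = x̄ + K·y = [143/63, 20/21]
step 0: P' = (I − K·H)·P̄ = [4094/189 908/63; 908/63 206/21]
step 1: x̄ = F·x = [23/63, -58/9]
step 1: P̄ = F·P·Fᵀ + Q = [1370/189 668/27; 668/27 6593/27]
step 1: y = z − H·x̄ = [-1075/63]
step 1: S = H·P̄·Hᵀ + R = [365105/189]
step 1: K = P̄·Hᵀ·S⁻¹ = [-11288/365105; -129101/365105]
step 1: x' = x̄ + K·y = [65181/73021, -29997/73021]
step 1: P' = (I − K·H)·P̄ = [1972354/365105 1322428/365105; 1322428/365105 967686/365105]
step 2: x̄ = F·x = [125175/73021, -70368/73021]
step 2: P̄ = F·P·Fᵀ + Q = [2013806/365105 2570892/365105; 2570892/365105 23434899/365105]
step 2: y = z − H·x̄ = [-242391/73021]
step 2: S = H·P̄·Hᵀ + R = [188848821/365105]
step 2: K = P̄·Hᵀ·S⁻¹ = [-3685064/188848821; -21720971/62949607]
step 2: x' = x̄ + K·y = [111987773/62949607, 11439585/62949607]
step 2: P' = (I − K·H)·P̄ = [1004437606/188848821 224027260/62949607; 224027260/62949607 163832154/62949607]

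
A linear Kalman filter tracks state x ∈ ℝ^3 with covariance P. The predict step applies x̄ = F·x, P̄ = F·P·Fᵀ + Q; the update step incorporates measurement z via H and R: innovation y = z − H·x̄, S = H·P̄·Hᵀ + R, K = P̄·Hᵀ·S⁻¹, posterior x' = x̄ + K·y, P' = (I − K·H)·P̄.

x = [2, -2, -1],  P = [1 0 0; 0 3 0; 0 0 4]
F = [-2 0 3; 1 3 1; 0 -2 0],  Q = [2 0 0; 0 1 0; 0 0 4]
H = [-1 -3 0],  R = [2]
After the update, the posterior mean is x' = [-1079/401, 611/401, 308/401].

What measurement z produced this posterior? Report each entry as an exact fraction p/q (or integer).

x̄ = F·x = [-7, -5, 4]
P̄ = F·P·Fᵀ + Q = [42 10 0; 10 33 -18; 0 -18 16]
S = H·P̄·Hᵀ + R = [401]
K = P̄·Hᵀ·S⁻¹ = [-72/401; -109/401; 54/401]
x' − x̄ = [1728/401, 2616/401, -1296/401] = K·y
y = (KᵀK)⁻¹·Kᵀ·(x' − x̄) = [-24]
z = y + H·x̄ = [-24] + [22] = [-2]

z = [-2]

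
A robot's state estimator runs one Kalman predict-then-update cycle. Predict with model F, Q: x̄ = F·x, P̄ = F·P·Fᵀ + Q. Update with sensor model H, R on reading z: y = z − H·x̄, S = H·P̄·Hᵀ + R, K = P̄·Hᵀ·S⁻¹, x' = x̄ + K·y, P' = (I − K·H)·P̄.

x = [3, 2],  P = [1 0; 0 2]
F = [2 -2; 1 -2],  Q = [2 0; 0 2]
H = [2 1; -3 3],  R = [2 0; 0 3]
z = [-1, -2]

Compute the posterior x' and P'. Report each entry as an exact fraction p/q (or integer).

x̄ = F·x = [2, -1]
P̄ = F·P·Fᵀ + Q = [14 10; 10 11]
y = z − H·x̄ = [-4, 7]
S = H·P̄·Hᵀ + R = [109 -21; -21 48]
K = P̄·Hᵀ·S⁻¹ = [524/1597 -170/1597; 517/1597 326/1597]
x' = x̄ + K·y = [-92/1597, -1383/1597]
P' = (I − K·H)·P̄ = [406/1597 236/1597; 236/1597 562/1597]

x' = [-92/1597, -1383/1597]
P' = [406/1597 236/1597; 236/1597 562/1597]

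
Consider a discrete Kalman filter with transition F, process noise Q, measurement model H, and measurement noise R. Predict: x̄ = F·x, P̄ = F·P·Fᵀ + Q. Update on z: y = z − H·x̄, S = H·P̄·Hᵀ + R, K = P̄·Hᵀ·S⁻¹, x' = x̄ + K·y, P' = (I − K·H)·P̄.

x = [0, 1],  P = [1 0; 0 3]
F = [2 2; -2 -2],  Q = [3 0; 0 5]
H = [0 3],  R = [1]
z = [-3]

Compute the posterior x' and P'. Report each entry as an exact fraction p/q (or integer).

x̄ = F·x = [2, -2]
P̄ = F·P·Fᵀ + Q = [19 -16; -16 21]
y = z − H·x̄ = [3]
S = H·P̄·Hᵀ + R = [190]
K = P̄·Hᵀ·S⁻¹ = [-24/95; 63/190]
x' = x̄ + K·y = [118/95, -191/190]
P' = (I − K·H)·P̄ = [653/95 -8/95; -8/95 21/190]

x' = [118/95, -191/190]
P' = [653/95 -8/95; -8/95 21/190]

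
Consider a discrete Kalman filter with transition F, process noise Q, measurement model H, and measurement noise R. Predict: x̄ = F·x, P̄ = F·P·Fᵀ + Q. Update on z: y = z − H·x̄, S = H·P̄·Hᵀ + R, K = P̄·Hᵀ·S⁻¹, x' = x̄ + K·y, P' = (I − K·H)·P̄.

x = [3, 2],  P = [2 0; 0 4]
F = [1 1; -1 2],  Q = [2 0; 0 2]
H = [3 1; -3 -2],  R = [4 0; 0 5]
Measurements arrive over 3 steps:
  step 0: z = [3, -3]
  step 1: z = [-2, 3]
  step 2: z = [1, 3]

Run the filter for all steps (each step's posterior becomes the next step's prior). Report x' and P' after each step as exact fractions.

step 0: x̄ = F·x = [5, 1]
step 0: P̄ = F·P·Fᵀ + Q = [8 6; 6 20]
step 0: y = z − H·x̄ = [-13, 14]
step 0: S = H·P̄·Hᵀ + R = [132 -166; -166 229]
step 0: K = P̄·Hᵀ·S⁻¹ = [447/1336 57/668; -463/1336 -337/668]
step 0: x' = x̄ + K·y = [2465/1336, -2081/1336]
step 0: P' = (I − K·H)·P̄ = [691/668 -1179/668; -1179/668 2611/668]
step 1: x̄ = F·x = [48/167, -6627/1336]
step 1: P̄ = F·P·Fᵀ + Q = [570/167 838/167; 838/167 17187/668]
step 1: y = z − H·x̄ = [2803/1336, -4047/668]
step 1: S = H·P̄·Hᵀ + R = [60491/668 -42531/334; -42531/334 33208/167]
step 1: K = P̄·Hᵀ·S⁻¹ = [302012/1197001 71350/1197001; -240363/1197001 -554298/1197001]
step 1: x' = x̄ + K·y = [545420/1197001, -3083664/1197001]
step 1: P' = (I − K·H)·P̄ = [924282/1197001 -1564798/1197001; -1564798/1197001 3732942/1197001]
step 2: x̄ = F·x = [-2538244/1197001, -6712748/1197001]
step 2: P̄ = F·P·Fᵀ + Q = [3921630/1197001 4976804/1197001; 4976804/1197001 24509244/1197001]
step 2: y = z − H·x̄ = [15524481/1197001, -17449225/1197001]
step 2: S = H·P̄·Hᵀ + R = [94452742/1197001 -129104394/1197001; -129104394/1197001 199038299/1197001]
step 2: K = P̄·Hᵀ·S⁻¹ = [220670147/890462311 45970960/890462311; -169624728/890462311 -396121668/890462311]
step 2: x' = x̄ + K·y = [303609823/890462311, -1419187496/890462311]
step 2: P' = (I − K·H)·P̄ = [665071992/890462311 -1112535388/890462311; -1112535388/890462311 2659107252/890462311]

step 0: x' = [2465/1336, -2081/1336], P' = [691/668 -1179/668; -1179/668 2611/668]
step 1: x' = [545420/1197001, -3083664/1197001], P' = [924282/1197001 -1564798/1197001; -1564798/1197001 3732942/1197001]
step 2: x' = [303609823/890462311, -1419187496/890462311], P' = [665071992/890462311 -1112535388/890462311; -1112535388/890462311 2659107252/890462311]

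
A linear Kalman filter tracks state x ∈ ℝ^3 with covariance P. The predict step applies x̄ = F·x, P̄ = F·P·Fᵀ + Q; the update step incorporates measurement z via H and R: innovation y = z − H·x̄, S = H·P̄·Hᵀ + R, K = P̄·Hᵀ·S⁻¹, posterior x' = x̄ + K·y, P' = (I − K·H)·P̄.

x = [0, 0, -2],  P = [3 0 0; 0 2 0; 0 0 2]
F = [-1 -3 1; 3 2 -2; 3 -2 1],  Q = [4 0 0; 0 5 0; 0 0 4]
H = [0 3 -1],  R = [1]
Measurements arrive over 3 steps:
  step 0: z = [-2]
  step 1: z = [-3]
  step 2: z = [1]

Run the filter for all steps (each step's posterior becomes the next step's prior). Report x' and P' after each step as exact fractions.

step 0: x' = [4/3, -11/8, -13/6], P' = [31/3 15/8 35/6; 15/8 597/128 437/32; 35/6 437/32 983/24]
step 1: x' = [107923/85244, 9123/42622, 154507/42622], P' = [4544437/340976 -1674635/170488 -5016699/170488; -1674635/170488 1061477/85244 3154253/85244; -5016699/170488 3154253/85244 9457373/85244]
step 2: x' = [151105903/176775240, 189093991/58925080, 80305163/9303960], P' = [677023249/88387620 -184572749/58925080 -10869904/1162995; -184572749/58925080 134488183/29462540 41337321/3101320; -10869904/1162995 41337321/3101320 185571961/4651980]

step 0: x̄ = F·x = [-2, 4, -2]
step 0: P̄ = F·P·Fᵀ + Q = [27 -25 5; -25 48 15; 5 15 41]
step 0: y = z − H·x̄ = [-16]
step 0: S = H·P̄·Hᵀ + R = [384]
step 0: K = P̄·Hᵀ·S⁻¹ = [-5/24; 43/128; 1/96]
step 0: x' = x̄ + K·y = [4/3, -11/8, -13/6]
step 0: P' = (I − K·H)·P̄ = [31/3 15/8 35/6; 15/8 597/128 437/32; 35/6 437/32 983/24]
step 1: x̄ = F·x = [5/8, 67/12, 55/12]
step 1: P̄ = F·P·Fᵀ + Q = [1909/128 -1479/64 -2035/64; -1479/64 11879/96 5459/96; -2035/64 5459/96 10991/96]
step 1: y = z − H·x̄ = [-91/6]
step 1: S = H·P̄·Hᵀ + R = [21311/24]
step 1: K = P̄·Hᵀ·S⁻¹ = [-3603/85244; 15089/42622; 2693/42622]
step 1: x' = x̄ + K·y = [107923/85244, 9123/42622, 154507/42622]
step 1: P' = (I − K·H)·P̄ = [4544437/340976 -1674635/170488 -5016699/170488; -1674635/170488 1061477/85244 3154253/85244; -5016699/170488 3154253/85244 9457373/85244]
step 2: x̄ = F·x = [146353/85244, -257767/85244, 596291/85244]
step 2: P̄ = F·P·Fᵀ + Q = [6220109/340976 -27156667/340976 -10035337/340976; -27156667/340976 190179853/340976 54059583/340976; -10035337/340976 54059583/340976 26599765/340976]
step 2: y = z − H·x̄ = [363709/21311]
step 2: S = H·P̄·Hᵀ + R = [88387620/21311]
step 2: K = P̄·Hᵀ·S⁻¹ = [-8929333/176775240; 21519999/58925080; 891967/9303960]
step 2: x' = x̄ + K·y = [151105903/176775240, 189093991/58925080, 80305163/9303960]
step 2: P' = (I − K·H)·P̄ = [677023249/88387620 -184572749/58925080 -10869904/1162995; -184572749/58925080 134488183/29462540 41337321/3101320; -10869904/1162995 41337321/3101320 185571961/4651980]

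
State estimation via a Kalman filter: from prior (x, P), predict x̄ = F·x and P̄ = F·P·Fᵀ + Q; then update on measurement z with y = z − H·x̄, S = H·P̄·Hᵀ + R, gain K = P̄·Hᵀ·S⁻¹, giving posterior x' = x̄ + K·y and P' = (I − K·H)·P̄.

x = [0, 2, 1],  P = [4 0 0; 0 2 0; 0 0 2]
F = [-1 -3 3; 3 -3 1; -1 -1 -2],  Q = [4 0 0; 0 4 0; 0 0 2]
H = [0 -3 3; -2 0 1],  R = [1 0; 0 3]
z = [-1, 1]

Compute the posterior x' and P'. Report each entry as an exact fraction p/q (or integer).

x' = [-401223/149351, -602877/149351, -652444/149351]
P' = [431572/149351 647988/149351 650006/149351; 647988/149351 1322180/149351 1309806/149351; 650006/149351 1309806/149351 1314004/149351]

x̄ = F·x = [-3, -5, -4]
P̄ = F·P·Fᵀ + Q = [44 12 -2; 12 60 -10; -2 -10 16]
y = z − H·x̄ = [-4, -1]
S = H·P̄·Hᵀ + R = [865 162; 162 203]
K = P̄·Hᵀ·S⁻¹ = [6054/149351 -71046/149351; -37122/149351 4610/149351; 12594/149351 4664/149351]
x' = x̄ + K·y = [-401223/149351, -602877/149351, -652444/149351]
P' = (I − K·H)·P̄ = [431572/149351 647988/149351 650006/149351; 647988/149351 1322180/149351 1309806/149351; 650006/149351 1309806/149351 1314004/149351]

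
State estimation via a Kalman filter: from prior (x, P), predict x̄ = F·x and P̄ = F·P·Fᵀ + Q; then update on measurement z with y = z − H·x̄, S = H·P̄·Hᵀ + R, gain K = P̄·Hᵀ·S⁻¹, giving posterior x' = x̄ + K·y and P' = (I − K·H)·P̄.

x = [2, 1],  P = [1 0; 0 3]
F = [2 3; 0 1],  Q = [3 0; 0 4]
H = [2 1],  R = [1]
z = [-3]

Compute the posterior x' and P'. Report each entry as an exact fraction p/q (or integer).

x̄ = F·x = [7, 1]
P̄ = F·P·Fᵀ + Q = [34 9; 9 7]
y = z − H·x̄ = [-18]
S = H·P̄·Hᵀ + R = [180]
K = P̄·Hᵀ·S⁻¹ = [77/180; 5/36]
x' = x̄ + K·y = [-7/10, -3/2]
P' = (I − K·H)·P̄ = [191/180 -61/36; -61/36 127/36]

x' = [-7/10, -3/2]
P' = [191/180 -61/36; -61/36 127/36]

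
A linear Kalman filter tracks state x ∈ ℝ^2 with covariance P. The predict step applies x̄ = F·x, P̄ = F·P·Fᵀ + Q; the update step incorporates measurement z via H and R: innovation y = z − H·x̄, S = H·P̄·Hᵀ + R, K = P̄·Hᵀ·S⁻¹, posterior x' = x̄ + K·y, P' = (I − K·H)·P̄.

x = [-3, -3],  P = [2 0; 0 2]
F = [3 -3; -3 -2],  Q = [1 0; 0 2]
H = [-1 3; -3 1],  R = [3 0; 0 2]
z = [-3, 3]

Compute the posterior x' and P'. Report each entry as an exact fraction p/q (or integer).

x' = [-28836/21949, -26197/21949]
P' = [7074/21949 4988/21949; 4988/21949 29168/65847]

x̄ = F·x = [0, 15]
P̄ = F·P·Fᵀ + Q = [37 -6; -6 28]
y = z − H·x̄ = [-48, -12]
S = H·P̄·Hᵀ + R = [328 255; 255 399]
K = P̄·Hᵀ·S⁻¹ = [2630/21949 -8117/21949; 8060/21949 -7862/65847]
x' = x̄ + K·y = [-28836/21949, -26197/21949]
P' = (I − K·H)·P̄ = [7074/21949 4988/21949; 4988/21949 29168/65847]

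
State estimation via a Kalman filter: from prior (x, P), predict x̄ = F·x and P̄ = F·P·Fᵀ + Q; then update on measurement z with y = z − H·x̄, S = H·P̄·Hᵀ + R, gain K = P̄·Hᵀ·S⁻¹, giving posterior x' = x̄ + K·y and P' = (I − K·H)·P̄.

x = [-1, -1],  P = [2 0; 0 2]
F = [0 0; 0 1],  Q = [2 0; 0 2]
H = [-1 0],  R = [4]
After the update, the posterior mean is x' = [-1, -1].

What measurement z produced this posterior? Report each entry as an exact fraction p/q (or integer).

z = [3]

x̄ = F·x = [0, -1]
P̄ = F·P·Fᵀ + Q = [2 0; 0 4]
S = H·P̄·Hᵀ + R = [6]
K = P̄·Hᵀ·S⁻¹ = [-1/3; 0]
x' − x̄ = [-1, 0] = K·y
y = (KᵀK)⁻¹·Kᵀ·(x' − x̄) = [3]
z = y + H·x̄ = [3] + [0] = [3]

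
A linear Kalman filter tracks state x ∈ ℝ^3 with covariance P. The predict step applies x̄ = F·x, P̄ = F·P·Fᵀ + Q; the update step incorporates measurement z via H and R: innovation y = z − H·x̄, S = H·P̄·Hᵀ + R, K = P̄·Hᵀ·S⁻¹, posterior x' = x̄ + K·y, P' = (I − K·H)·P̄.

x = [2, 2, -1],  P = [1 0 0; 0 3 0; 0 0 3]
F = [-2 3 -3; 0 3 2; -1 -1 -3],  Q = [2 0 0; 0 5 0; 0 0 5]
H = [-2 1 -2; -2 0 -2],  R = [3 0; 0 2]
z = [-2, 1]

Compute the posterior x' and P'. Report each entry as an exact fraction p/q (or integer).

x' = [-8901/12799, -27398/12799, 4905/12799]
P' = [69667/12799 34031/12799 -60417/12799; 34031/12799 56732/12799 -22765/12799; -60417/12799 -22765/12799 57235/12799]

x̄ = F·x = [5, 4, -1]
P̄ = F·P·Fᵀ + Q = [60 9 20; 9 44 -27; 20 -27 36]
y = z − H·x̄ = [2, 9]
S = H·P̄·Hᵀ + R = [663 580; 580 546]
K = P̄·Hᵀ·S⁻¹ = [5177/12799 -9250/12799; 11400/12799 -11266/12799; -5467/12799 3182/12799]
x' = x̄ + K·y = [-8901/12799, -27398/12799, 4905/12799]
P' = (I − K·H)·P̄ = [69667/12799 34031/12799 -60417/12799; 34031/12799 56732/12799 -22765/12799; -60417/12799 -22765/12799 57235/12799]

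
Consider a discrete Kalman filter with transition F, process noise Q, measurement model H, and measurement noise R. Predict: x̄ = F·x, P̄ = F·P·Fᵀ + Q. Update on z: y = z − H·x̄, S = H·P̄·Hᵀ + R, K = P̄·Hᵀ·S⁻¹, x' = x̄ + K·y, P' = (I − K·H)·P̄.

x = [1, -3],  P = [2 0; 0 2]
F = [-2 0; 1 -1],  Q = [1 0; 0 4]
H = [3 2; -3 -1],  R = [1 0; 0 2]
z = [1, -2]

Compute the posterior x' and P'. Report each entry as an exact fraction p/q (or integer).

x' = [164/701, 260/701]
P' = [522/701 -848/701; -848/701 1528/701]

x̄ = F·x = [-2, 4]
P̄ = F·P·Fᵀ + Q = [9 -4; -4 8]
y = z − H·x̄ = [-1, -4]
S = H·P̄·Hᵀ + R = [66 -61; -61 67]
K = P̄·Hᵀ·S⁻¹ = [-130/701 -359/701; 512/701 508/701]
x' = x̄ + K·y = [164/701, 260/701]
P' = (I − K·H)·P̄ = [522/701 -848/701; -848/701 1528/701]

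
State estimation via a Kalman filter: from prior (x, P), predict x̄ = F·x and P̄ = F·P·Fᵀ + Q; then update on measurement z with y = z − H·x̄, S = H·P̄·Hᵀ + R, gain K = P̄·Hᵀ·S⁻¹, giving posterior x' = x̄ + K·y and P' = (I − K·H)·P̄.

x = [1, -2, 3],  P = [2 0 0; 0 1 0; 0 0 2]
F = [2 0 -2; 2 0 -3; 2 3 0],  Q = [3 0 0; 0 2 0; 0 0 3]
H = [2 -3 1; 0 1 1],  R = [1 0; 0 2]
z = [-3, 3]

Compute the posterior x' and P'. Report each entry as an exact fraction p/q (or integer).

x' = [232/103, 259/103, 112/927]
P' = [2147/309 380/103 -296/103; 380/103 220/103 -128/103; -296/103 -128/103 2116/927]

x̄ = F·x = [-4, -7, -4]
P̄ = F·P·Fᵀ + Q = [19 20 8; 20 28 8; 8 8 20]
y = z − H·x̄ = [-12, 14]
S = H·P̄·Hᵀ + R = [93 -24; -24 66]
K = P̄·Hᵀ·S⁻¹ = [-14/309 42/103; -28/103 46/103; 244/927 482/927]
x' = x̄ + K·y = [232/103, 259/103, 112/927]
P' = (I − K·H)·P̄ = [2147/309 380/103 -296/103; 380/103 220/103 -128/103; -296/103 -128/103 2116/927]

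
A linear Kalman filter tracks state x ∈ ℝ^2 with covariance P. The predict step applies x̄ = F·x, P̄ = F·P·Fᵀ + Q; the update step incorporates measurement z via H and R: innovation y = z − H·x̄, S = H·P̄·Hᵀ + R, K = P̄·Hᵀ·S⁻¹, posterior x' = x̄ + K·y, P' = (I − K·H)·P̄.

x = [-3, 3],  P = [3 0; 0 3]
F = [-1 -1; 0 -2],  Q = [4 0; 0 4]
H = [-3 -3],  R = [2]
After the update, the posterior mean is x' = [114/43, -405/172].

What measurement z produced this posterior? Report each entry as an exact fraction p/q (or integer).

z = [-1]

x̄ = F·x = [0, -6]
P̄ = F·P·Fᵀ + Q = [10 6; 6 16]
S = H·P̄·Hᵀ + R = [344]
K = P̄·Hᵀ·S⁻¹ = [-6/43; -33/172]
x' − x̄ = [114/43, 627/172] = K·y
y = (KᵀK)⁻¹·Kᵀ·(x' − x̄) = [-19]
z = y + H·x̄ = [-19] + [18] = [-1]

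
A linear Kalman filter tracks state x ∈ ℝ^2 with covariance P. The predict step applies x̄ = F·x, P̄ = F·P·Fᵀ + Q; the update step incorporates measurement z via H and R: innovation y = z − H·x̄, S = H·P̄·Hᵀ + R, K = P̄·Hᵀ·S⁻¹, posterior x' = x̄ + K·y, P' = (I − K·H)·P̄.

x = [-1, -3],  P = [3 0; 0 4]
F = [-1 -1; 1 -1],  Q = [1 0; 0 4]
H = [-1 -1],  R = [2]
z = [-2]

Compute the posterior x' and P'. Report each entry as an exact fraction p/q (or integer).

x' = [56/23, -2/23]
P' = [103/23 -85/23; -85/23 109/23]

x̄ = F·x = [4, 2]
P̄ = F·P·Fᵀ + Q = [8 1; 1 11]
y = z − H·x̄ = [4]
S = H·P̄·Hᵀ + R = [23]
K = P̄·Hᵀ·S⁻¹ = [-9/23; -12/23]
x' = x̄ + K·y = [56/23, -2/23]
P' = (I − K·H)·P̄ = [103/23 -85/23; -85/23 109/23]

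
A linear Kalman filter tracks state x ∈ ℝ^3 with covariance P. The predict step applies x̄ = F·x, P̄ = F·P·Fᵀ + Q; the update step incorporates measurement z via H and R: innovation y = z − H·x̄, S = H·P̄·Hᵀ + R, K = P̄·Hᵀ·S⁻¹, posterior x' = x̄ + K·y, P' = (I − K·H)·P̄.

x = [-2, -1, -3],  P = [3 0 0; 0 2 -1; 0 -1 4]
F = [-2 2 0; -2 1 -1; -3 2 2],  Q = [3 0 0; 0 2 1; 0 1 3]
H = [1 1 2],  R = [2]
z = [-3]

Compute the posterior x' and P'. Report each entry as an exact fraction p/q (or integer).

x' = [47/83, 400/83, -1733/415]
P' = [464/83 304/83 -367/83; 304/83 846/83 -561/83; -367/83 -561/83 2449/415]

x̄ = F·x = [2, 6, -2]
P̄ = F·P·Fᵀ + Q = [23 18 22; 18 22 15; 22 15 46]
y = z − H·x̄ = [-7]
S = H·P̄·Hᵀ + R = [415]
K = P̄·Hᵀ·S⁻¹ = [17/83; 14/83; 129/415]
x' = x̄ + K·y = [47/83, 400/83, -1733/415]
P' = (I − K·H)·P̄ = [464/83 304/83 -367/83; 304/83 846/83 -561/83; -367/83 -561/83 2449/415]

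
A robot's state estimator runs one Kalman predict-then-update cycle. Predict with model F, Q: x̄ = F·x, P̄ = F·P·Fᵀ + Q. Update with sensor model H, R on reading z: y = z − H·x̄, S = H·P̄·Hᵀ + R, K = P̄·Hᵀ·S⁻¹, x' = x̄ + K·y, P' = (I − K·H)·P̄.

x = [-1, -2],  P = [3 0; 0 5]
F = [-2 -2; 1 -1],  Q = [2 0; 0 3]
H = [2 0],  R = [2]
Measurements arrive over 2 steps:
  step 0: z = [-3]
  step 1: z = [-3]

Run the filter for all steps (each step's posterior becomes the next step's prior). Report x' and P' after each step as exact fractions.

step 0: x' = [-32/23, 3/23], P' = [34/69 4/69; 4/69 727/69]
step 1: x' = [-9468/6497, -21035/6497], P' = [3214/6497 1386/6497; 1386/6497 34712/6497]

step 0: x̄ = F·x = [6, 1]
step 0: P̄ = F·P·Fᵀ + Q = [34 4; 4 11]
step 0: y = z − H·x̄ = [-15]
step 0: S = H·P̄·Hᵀ + R = [138]
step 0: K = P̄·Hᵀ·S⁻¹ = [34/69; 4/69]
step 0: x' = x̄ + K·y = [-32/23, 3/23]
step 0: P' = (I − K·H)·P̄ = [34/69 4/69; 4/69 727/69]
step 1: x̄ = F·x = [58/23, -35/23]
step 1: P̄ = F·P·Fᵀ + Q = [3214/69 462/23; 462/23 320/23]
step 1: y = z − H·x̄ = [-185/23]
step 1: S = H·P̄·Hᵀ + R = [12994/69]
step 1: K = P̄·Hᵀ·S⁻¹ = [3214/6497; 1386/6497]
step 1: x' = x̄ + K·y = [-9468/6497, -21035/6497]
step 1: P' = (I − K·H)·P̄ = [3214/6497 1386/6497; 1386/6497 34712/6497]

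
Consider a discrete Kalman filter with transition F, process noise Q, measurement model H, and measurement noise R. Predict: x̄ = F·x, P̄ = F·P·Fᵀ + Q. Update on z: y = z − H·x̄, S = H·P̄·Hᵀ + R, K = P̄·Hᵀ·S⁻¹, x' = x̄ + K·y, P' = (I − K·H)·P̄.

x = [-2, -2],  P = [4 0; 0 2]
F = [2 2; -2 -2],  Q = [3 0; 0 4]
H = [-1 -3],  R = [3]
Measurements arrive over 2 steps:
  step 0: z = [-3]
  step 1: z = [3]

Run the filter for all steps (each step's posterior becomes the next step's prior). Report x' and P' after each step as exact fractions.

step 0: x' = [-173/46, 54/23], P' = [567/46 -102/23; -102/23 44/23]
step 1: x' = [-363/2942, -1311/1471], P' = [35295/2942 -6342/1471; -6342/1471 2746/1471]

step 0: x̄ = F·x = [-8, 8]
step 0: P̄ = F·P·Fᵀ + Q = [27 -24; -24 28]
step 0: y = z − H·x̄ = [13]
step 0: S = H·P̄·Hᵀ + R = [138]
step 0: K = P̄·Hᵀ·S⁻¹ = [15/46; -10/23]
step 0: x' = x̄ + K·y = [-173/46, 54/23]
step 0: P' = (I − K·H)·P̄ = [567/46 -102/23; -102/23 44/23]
step 1: x̄ = F·x = [-65/23, 65/23]
step 1: P̄ = F·P·Fᵀ + Q = [563/23 -494/23; -494/23 586/23]
step 1: y = z − H·x̄ = [199/23]
step 1: S = H·P̄·Hᵀ + R = [2942/23]
step 1: K = P̄·Hᵀ·S⁻¹ = [919/2942; -632/1471]
step 1: x' = x̄ + K·y = [-363/2942, -1311/1471]
step 1: P' = (I − K·H)·P̄ = [35295/2942 -6342/1471; -6342/1471 2746/1471]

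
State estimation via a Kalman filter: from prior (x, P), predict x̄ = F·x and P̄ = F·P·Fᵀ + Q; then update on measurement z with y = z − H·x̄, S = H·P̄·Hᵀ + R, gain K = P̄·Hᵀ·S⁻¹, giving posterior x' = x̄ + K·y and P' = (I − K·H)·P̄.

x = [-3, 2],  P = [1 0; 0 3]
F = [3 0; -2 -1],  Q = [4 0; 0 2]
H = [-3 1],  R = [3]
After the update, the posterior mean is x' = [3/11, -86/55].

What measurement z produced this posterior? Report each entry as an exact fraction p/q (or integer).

z = [-3]

x̄ = F·x = [-9, 4]
P̄ = F·P·Fᵀ + Q = [13 -6; -6 9]
S = H·P̄·Hᵀ + R = [165]
K = P̄·Hᵀ·S⁻¹ = [-3/11; 9/55]
x' − x̄ = [102/11, -306/55] = K·y
y = (KᵀK)⁻¹·Kᵀ·(x' − x̄) = [-34]
z = y + H·x̄ = [-34] + [31] = [-3]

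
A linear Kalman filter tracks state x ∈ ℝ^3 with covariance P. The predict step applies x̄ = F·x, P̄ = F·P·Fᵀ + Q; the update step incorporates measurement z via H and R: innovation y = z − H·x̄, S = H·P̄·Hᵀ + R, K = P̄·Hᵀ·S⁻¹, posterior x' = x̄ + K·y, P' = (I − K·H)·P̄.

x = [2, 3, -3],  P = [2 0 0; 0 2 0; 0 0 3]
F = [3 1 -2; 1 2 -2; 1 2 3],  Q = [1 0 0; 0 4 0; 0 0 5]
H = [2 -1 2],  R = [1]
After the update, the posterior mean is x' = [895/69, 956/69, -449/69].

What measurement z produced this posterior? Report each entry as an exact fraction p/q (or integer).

x̄ = F·x = [15, 14, -1]
P̄ = F·P·Fᵀ + Q = [33 22 -8; 22 26 -8; -8 -8 42]
S = H·P̄·Hᵀ + R = [207]
K = P̄·Hᵀ·S⁻¹ = [28/207; 2/207; 76/207]
x' − x̄ = [-140/69, -10/69, -380/69] = K·y
y = (KᵀK)⁻¹·Kᵀ·(x' − x̄) = [-15]
z = y + H·x̄ = [-15] + [14] = [-1]

z = [-1]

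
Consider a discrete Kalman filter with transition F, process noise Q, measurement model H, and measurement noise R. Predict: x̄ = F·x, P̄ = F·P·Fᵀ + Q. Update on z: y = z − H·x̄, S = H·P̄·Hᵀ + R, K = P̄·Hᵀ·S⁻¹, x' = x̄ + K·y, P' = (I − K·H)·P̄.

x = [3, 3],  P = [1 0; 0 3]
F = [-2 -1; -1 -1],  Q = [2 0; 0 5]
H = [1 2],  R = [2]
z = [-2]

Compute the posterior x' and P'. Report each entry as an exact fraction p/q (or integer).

x' = [-242/67, 35/67]
P' = [242/67 -102/67; -102/67 74/67]

x̄ = F·x = [-9, -6]
P̄ = F·P·Fᵀ + Q = [9 5; 5 9]
y = z − H·x̄ = [19]
S = H·P̄·Hᵀ + R = [67]
K = P̄·Hᵀ·S⁻¹ = [19/67; 23/67]
x' = x̄ + K·y = [-242/67, 35/67]
P' = (I − K·H)·P̄ = [242/67 -102/67; -102/67 74/67]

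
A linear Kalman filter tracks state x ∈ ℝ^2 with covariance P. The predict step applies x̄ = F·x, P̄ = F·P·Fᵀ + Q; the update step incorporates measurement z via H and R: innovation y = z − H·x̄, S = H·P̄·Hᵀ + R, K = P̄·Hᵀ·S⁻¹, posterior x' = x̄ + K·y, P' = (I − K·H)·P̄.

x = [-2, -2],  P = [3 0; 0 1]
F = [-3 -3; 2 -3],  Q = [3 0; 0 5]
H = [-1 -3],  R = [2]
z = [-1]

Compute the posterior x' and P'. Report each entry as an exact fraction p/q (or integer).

x' = [144/13, -43/13]
P' = [8475/221 -2817/221; -2817/221 985/221]

x̄ = F·x = [12, 2]
P̄ = F·P·Fᵀ + Q = [39 -9; -9 26]
y = z − H·x̄ = [17]
S = H·P̄·Hᵀ + R = [221]
K = P̄·Hᵀ·S⁻¹ = [-12/221; -69/221]
x' = x̄ + K·y = [144/13, -43/13]
P' = (I − K·H)·P̄ = [8475/221 -2817/221; -2817/221 985/221]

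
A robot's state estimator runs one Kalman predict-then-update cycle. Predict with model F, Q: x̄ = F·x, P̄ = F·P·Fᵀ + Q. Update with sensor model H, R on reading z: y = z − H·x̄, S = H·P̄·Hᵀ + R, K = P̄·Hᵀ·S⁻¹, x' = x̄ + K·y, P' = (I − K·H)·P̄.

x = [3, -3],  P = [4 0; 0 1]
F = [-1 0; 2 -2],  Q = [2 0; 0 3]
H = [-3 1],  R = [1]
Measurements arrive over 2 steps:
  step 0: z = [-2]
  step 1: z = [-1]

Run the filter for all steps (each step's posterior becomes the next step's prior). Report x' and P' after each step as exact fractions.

step 0: x̄ = F·x = [-3, 12]
step 0: P̄ = F·P·Fᵀ + Q = [6 -8; -8 23]
step 0: y = z − H·x̄ = [-23]
step 0: S = H·P̄·Hᵀ + R = [126]
step 0: K = P̄·Hᵀ·S⁻¹ = [-13/63; 47/126]
step 0: x' = x̄ + K·y = [110/63, 431/126]
step 0: P' = (I − K·H)·P̄ = [40/63 107/63; 107/63 689/126]
step 1: x̄ = F·x = [-110/63, -211/63]
step 1: P̄ = F·P·Fᵀ + Q = [166/63 134/63; 134/63 871/63]
step 1: y = z − H·x̄ = [-26/9]
step 1: S = H·P̄·Hᵀ + R = [232/9]
step 1: K = P̄·Hᵀ·S⁻¹ = [-13/58; 67/232]
step 1: x' = x̄ + K·y = [-223/203, -3397/812]
step 1: P' = (I − K·H)·P̄ = [272/203 1541/406; 1541/406 18961/1624]

step 0: x' = [110/63, 431/126], P' = [40/63 107/63; 107/63 689/126]
step 1: x' = [-223/203, -3397/812], P' = [272/203 1541/406; 1541/406 18961/1624]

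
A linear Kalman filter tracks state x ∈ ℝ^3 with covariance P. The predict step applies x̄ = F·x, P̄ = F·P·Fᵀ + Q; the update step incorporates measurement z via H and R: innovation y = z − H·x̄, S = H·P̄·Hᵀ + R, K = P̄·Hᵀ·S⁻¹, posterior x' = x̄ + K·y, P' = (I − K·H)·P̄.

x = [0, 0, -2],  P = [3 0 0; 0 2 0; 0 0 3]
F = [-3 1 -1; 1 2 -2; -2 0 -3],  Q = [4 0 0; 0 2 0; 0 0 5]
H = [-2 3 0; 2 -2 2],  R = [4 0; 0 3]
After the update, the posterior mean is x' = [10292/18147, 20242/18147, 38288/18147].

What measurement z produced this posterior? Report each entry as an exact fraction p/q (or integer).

x̄ = F·x = [2, 4, 6]
P̄ = F·P·Fᵀ + Q = [36 1 27; 1 25 12; 27 12 44]
S = H·P̄·Hᵀ + R = [361 -320; -320 535]
K = P̄·Hᵀ·S⁻¹ = [553/18147 22684/90735; 6275/18147 14696/90735; 5626/18147 36838/90735]
x' − x̄ = [-26002/18147, -52346/18147, -70594/18147] = K·y
y = (KᵀK)⁻¹·Kᵀ·(x' − x̄) = [-6, -5]
z = y + H·x̄ = [-6, -5] + [8, 8] = [2, 3]

z = [2, 3]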